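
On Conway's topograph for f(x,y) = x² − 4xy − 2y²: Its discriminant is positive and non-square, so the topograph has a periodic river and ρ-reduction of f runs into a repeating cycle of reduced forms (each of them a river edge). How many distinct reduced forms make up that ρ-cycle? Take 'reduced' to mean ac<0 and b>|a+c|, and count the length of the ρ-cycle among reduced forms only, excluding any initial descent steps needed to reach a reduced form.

D = 24, ⌊√D⌋ = 4
descent: ρ → (-2,4,1)  [lands on river]
river: ρ → (1,4,-2)
ρ-cycle length = 2 (tail of 1 descent step not counted)

2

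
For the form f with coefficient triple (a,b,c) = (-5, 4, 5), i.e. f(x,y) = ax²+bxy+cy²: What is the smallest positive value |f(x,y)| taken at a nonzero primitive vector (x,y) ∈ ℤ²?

river: ρ → (5,6,-4)
river: ρ → (-4,10,1)
river: ρ → (1,10,-4)
river: ρ → (-4,6,5)
river: ρ → (5,4,-5)
river: ρ → (-5,6,4)
river: ρ → (4,10,-1)
river: ρ → (-1,10,4)
river: ρ → (4,6,-5)
river: ρ → (-5,4,5)
closes: descent 0, river 10
min |a| on river = 1

1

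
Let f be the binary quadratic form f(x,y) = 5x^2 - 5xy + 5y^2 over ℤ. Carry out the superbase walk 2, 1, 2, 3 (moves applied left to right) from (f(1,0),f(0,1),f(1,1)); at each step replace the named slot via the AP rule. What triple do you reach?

start (5,5,5) = (f(1,0),f(0,1),f(1,1))
replace slot 2: 2·(5+5) − 5 = 15 → (5,15,5)
replace slot 1: 2·(15+5) − 5 = 35 → (35,15,5)
replace slot 2: 2·(35+5) − 15 = 65 → (35,65,5)
replace slot 3: 2·(35+65) − 5 = 195 → (35,65,195)

35,65,195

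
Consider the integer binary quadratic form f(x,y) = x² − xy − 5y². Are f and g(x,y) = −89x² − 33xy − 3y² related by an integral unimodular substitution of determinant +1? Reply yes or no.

D₁ = 21, D₂ = 21
river cycle of f (length 2): (1, 3, -3), (-3, 3, 1)
river cycle of g (length 2): (-3, 3, 1), (1, 3, -3)
cycles coincide ⇒ equivalent

yes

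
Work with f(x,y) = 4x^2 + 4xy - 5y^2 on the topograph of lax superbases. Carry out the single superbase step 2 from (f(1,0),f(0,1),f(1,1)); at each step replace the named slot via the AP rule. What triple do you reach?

start (4,-5,3) = (f(1,0),f(0,1),f(1,1))
replace slot 2: 2·(4+3) − (-5) = 19 → (4,19,3)

4,19,3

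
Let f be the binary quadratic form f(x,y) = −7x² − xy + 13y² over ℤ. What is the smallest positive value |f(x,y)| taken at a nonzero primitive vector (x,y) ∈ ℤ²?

descent: ρ → (13,1,-7)
descent: ρ → (-7,13,7)  [lands on river]
river: ρ → (7,15,-5)
river: ρ → (-5,15,7)
river: ρ → (7,13,-7)
river: ρ → (-7,15,5)
river: ρ → (5,15,-7)
closes: descent 2, river 6
min |a| on river = 5

5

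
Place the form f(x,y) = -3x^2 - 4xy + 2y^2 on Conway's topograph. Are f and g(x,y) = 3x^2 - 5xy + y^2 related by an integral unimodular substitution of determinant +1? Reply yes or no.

D₁ = 40, D₂ = 13
discriminants differ ⇒ not SL₂(ℤ)-equivalent

no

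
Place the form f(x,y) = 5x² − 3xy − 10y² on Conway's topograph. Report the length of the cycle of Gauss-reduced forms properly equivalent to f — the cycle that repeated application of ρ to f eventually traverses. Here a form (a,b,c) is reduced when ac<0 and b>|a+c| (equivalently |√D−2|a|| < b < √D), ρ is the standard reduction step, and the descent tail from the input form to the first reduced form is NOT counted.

D = 209, ⌊√D⌋ = 14
descent: ρ → (-10,3,5)
descent: ρ → (5,7,-8)  [lands on river]
river: ρ → (-8,9,4)
river: ρ → (4,7,-10)
river: ρ → (-10,13,1)
river: ρ → (1,13,-10)
river: ρ → (-10,7,4)
river: ρ → (4,9,-8)
river: ρ → (-8,7,5)
river: ρ → (5,13,-2)
river: ρ → (-2,11,11)
river: ρ → (11,11,-2)
river: ρ → (-2,13,5)
ρ-cycle length = 12 (tail of 2 descent steps not counted)

12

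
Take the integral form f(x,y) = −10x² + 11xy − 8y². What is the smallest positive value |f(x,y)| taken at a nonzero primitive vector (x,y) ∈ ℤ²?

translate: b→9 (≡-11 mod 20), so (10,-11,8)→(10,9,7)
flip: (10,9,7)→(7,-9,10)
translate: b→5 (≡-9 mod 14), so (7,-9,10)→(7,5,8)
reduced (well bottom): (7,5,8) with a≤c, −a<b≤a
well minimum |f| = |-7| = 7 (negative-definite)

7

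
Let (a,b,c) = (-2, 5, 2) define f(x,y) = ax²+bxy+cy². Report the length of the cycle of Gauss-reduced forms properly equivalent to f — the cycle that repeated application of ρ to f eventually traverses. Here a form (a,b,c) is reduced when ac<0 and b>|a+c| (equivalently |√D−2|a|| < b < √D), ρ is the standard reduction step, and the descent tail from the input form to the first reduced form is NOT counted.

D = 41, ⌊√D⌋ = 6
river: ρ → (2,3,-4)
river: ρ → (-4,5,1)
river: ρ → (1,5,-4)
river: ρ → (-4,3,2)
river: ρ → (2,5,-2)
river: ρ → (-2,3,4)
river: ρ → (4,5,-1)
river: ρ → (-1,5,4)
river: ρ → (4,3,-2)
river: ρ → (-2,5,2)
ρ-cycle length = 10 (tail of 0 descent steps not counted)

10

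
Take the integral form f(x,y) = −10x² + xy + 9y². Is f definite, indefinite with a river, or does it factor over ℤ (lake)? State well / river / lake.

D = b²−4ac = 1² − 4·(-10)·9 = 361
D = 19² is a perfect square ⇒ form factors over ℤ ⇒ lakes

lake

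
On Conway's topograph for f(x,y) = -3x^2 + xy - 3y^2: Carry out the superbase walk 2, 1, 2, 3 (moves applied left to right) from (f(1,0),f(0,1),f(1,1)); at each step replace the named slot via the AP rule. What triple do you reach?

start (-3,-3,-5) = (f(1,0),f(0,1),f(1,1))
replace slot 2: 2·((-3)+(-5)) − (-3) = -13 → (-3,-13,-5)
replace slot 1: 2·((-13)+(-5)) − (-3) = -33 → (-33,-13,-5)
replace slot 2: 2·((-33)+(-5)) − (-13) = -63 → (-33,-63,-5)
replace slot 3: 2·((-33)+(-63)) − (-5) = -187 → (-33,-63,-187)

-33,-63,-187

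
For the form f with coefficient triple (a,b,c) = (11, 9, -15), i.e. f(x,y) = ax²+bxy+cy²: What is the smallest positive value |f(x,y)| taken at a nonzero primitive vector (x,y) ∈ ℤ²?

river: ρ → (-15,21,5)
river: ρ → (5,19,-19)
river: ρ → (-19,19,5)
river: ρ → (5,21,-15)
river: ρ → (-15,9,11)
river: ρ → (11,13,-13)
river: ρ → (-13,13,11)
river: ρ → (11,9,-15)
closes: descent 0, river 8
min |a| on river = 5

5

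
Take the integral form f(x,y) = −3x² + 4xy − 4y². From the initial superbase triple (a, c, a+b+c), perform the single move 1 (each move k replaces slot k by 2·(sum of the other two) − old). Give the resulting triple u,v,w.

start (-3,-4,-3) = (f(1,0),f(0,1),f(1,1))
replace slot 1: 2·((-4)+(-3)) − (-3) = -11 → (-11,-4,-3)

-11,-4,-3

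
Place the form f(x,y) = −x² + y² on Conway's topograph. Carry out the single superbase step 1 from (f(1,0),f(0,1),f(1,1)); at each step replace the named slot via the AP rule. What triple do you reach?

start (-1,1,0) = (f(1,0),f(0,1),f(1,1))
replace slot 1: 2·(1+0) − (-1) = 3 → (3,1,0)

3,1,0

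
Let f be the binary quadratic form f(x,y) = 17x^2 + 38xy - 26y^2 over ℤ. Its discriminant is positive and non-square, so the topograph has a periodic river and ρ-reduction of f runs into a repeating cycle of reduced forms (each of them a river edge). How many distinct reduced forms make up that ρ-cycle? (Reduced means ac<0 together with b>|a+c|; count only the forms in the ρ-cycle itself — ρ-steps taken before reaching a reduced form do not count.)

D = 3212, ⌊√D⌋ = 56
river: ρ → (-26,14,29)
river: ρ → (29,44,-11)
river: ρ → (-11,44,29)
river: ρ → (29,14,-26)
river: ρ → (-26,38,17)
river: ρ → (17,30,-34)
river: ρ → (-34,38,13)
river: ρ → (13,40,-31)
river: ρ → (-31,22,22)
river: ρ → (22,22,-31)
river: ρ → (-31,40,13)
river: ρ → (13,38,-34)
river: ρ → (-34,30,17)
river: ρ → (17,38,-26)
ρ-cycle length = 14 (tail of 0 descent steps not counted)

14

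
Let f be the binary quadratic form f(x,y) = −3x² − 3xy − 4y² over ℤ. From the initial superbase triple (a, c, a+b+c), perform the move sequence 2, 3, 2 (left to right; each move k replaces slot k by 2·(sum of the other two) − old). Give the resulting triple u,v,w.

start (-3,-4,-10) = (f(1,0),f(0,1),f(1,1))
replace slot 2: 2·((-3)+(-10)) − (-4) = -22 → (-3,-22,-10)
replace slot 3: 2·((-3)+(-22)) − (-10) = -40 → (-3,-22,-40)
replace slot 2: 2·((-3)+(-40)) − (-22) = -64 → (-3,-64,-40)

-3,-64,-40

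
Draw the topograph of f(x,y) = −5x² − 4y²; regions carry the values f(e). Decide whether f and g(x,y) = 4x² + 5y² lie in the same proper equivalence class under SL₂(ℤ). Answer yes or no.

D₁ = -80, D₂ = -80
f is negative-definite; reduce −f:
−f: flip: (5,0,4)→(4,0,5)
−f: reduced (well bottom): (4,0,5) with a≤c, −a<b≤a
flip sign back: reduced form of f is (-4,0,-5)
g: reduced (well bottom): (4,0,5) with a≤c, −a<b≤a
reduced forms (-4, 0, -5) vs (4, 0, 5) ⇒ inequivalent

no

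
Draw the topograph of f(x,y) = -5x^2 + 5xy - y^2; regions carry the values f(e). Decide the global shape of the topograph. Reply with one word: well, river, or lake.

D = b²−4ac = 5² − 4·(-5)·(-1) = 5
D > 0 non-square ⇒ indefinite ⇒ periodic river

river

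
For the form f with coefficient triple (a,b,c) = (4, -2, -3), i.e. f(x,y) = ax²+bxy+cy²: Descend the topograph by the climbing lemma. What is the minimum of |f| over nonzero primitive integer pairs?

descent: ρ → (-3,2,4)  [lands on river]
river: ρ → (4,6,-1)
river: ρ → (-1,6,4)
river: ρ → (4,2,-3)
river: ρ → (-3,4,3)
river: ρ → (3,2,-4)
river: ρ → (-4,6,1)
river: ρ → (1,6,-4)
river: ρ → (-4,2,3)
river: ρ → (3,4,-3)
closes: descent 1, river 10
min |a| on river = 1

1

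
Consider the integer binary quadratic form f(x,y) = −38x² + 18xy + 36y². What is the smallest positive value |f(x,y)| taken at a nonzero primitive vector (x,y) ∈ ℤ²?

river: ρ → (36,54,-20)
river: ρ → (-20,66,18)
river: ρ → (18,42,-56)
river: ρ → (-56,70,4)
river: ρ → (4,74,-20)
river: ρ → (-20,46,46)
river: ρ → (46,46,-20)
river: ρ → (-20,74,4)
river: ρ → (4,70,-56)
river: ρ → (-56,42,18)
river: ρ → (18,66,-20)
river: ρ → (-20,54,36)
river: ρ → (36,18,-38)
river: ρ → (-38,58,16)
river: ρ → (16,70,-14)
river: ρ → (-14,70,16)
river: ρ → (16,58,-38)
river: ρ → (-38,18,36)
closes: descent 0, river 18
min |a| on river = 4

4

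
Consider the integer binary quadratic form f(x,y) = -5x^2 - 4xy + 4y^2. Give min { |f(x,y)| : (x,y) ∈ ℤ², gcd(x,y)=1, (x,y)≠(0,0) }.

descent: ρ → (4,4,-5)  [lands on river]
river: ρ → (-5,6,3)
river: ρ → (3,6,-5)
river: ρ → (-5,4,4)
closes: descent 1, river 4
min |a| on river = 3

3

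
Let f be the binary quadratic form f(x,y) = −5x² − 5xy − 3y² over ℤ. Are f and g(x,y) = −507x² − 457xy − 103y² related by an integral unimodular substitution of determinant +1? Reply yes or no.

D₁ = -35, D₂ = -35
f is negative-definite; reduce −f:
−f: flip: (5,5,3)→(3,-5,5)
−f: translate: b→1 (≡-5 mod 6), so (3,-5,5)→(3,1,3)
−f: reduced (well bottom): (3,1,3) with a≤c, −a<b≤a
flip sign back: reduced form of f is (-3,-1,-3)
g is negative-definite; reduce −g:
−g: flip: (507,457,103)→(103,-457,507)
−g: translate: b→-45 (≡-457 mod 206), so (103,-457,507)→(103,-45,5)
−g: flip: (103,-45,5)→(5,45,103)
−g: translate: b→5 (≡45 mod 10), so (5,45,103)→(5,5,3)
−g: flip: (5,5,3)→(3,-5,5)
−g: translate: b→1 (≡-5 mod 6), so (3,-5,5)→(3,1,3)
−g: reduced (well bottom): (3,1,3) with a≤c, −a<b≤a
flip sign back: reduced form of g is (-3,-1,-3)
reduced forms (-3, -1, -3) vs (-3, -1, -3) ⇒ equivalent

yes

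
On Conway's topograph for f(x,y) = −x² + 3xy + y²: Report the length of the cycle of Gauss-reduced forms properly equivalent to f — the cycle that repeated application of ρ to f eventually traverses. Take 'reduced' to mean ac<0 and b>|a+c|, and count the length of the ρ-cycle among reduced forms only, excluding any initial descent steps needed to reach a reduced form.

D = 13, ⌊√D⌋ = 3
river: ρ → (1,3,-1)
river: ρ → (-1,3,1)
ρ-cycle length = 2 (tail of 0 descent steps not counted)

2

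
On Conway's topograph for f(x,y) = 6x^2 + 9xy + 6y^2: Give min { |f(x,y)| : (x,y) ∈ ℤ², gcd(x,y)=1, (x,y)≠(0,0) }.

translate: b→-3 (≡9 mod 12), so (6,9,6)→(6,-3,3)
flip: (6,-3,3)→(3,3,6)
reduced (well bottom): (3,3,6) with a≤c, −a<b≤a
well minimum = a = 3

3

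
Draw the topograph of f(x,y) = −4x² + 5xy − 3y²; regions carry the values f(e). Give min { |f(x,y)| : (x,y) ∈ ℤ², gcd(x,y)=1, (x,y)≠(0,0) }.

translate: b→3 (≡-5 mod 8), so (4,-5,3)→(4,3,2)
flip: (4,3,2)→(2,-3,4)
translate: b→1 (≡-3 mod 4), so (2,-3,4)→(2,1,3)
reduced (well bottom): (2,1,3) with a≤c, −a<b≤a
well minimum |f| = |-2| = 2 (negative-definite)

2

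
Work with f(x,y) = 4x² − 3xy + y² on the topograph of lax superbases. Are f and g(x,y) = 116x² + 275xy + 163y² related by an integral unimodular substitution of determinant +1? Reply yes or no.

D₁ = -7, D₂ = -7
f: flip: (4,-3,1)→(1,3,4)
f: translate: b→1 (≡3 mod 2), so (1,3,4)→(1,1,2)
f: reduced (well bottom): (1,1,2) with a≤c, −a<b≤a
g: translate: b→43 (≡275 mod 232), so (116,275,163)→(116,43,4)
g: flip: (116,43,4)→(4,-43,116)
g: translate: b→-3 (≡-43 mod 8), so (4,-43,116)→(4,-3,1)
g: flip: (4,-3,1)→(1,3,4)
g: translate: b→1 (≡3 mod 2), so (1,3,4)→(1,1,2)
g: reduced (well bottom): (1,1,2) with a≤c, −a<b≤a
reduced forms (1, 1, 2) vs (1, 1, 2) ⇒ equivalent

yes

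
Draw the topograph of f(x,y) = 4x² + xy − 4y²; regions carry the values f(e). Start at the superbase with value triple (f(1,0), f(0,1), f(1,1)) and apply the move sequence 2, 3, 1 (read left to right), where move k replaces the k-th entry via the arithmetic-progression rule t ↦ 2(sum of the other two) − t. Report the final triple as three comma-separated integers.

start (4,-4,1) = (f(1,0),f(0,1),f(1,1))
replace slot 2: 2·(4+1) − (-4) = 14 → (4,14,1)
replace slot 3: 2·(4+14) − 1 = 35 → (4,14,35)
replace slot 1: 2·(14+35) − 4 = 94 → (94,14,35)

94,14,35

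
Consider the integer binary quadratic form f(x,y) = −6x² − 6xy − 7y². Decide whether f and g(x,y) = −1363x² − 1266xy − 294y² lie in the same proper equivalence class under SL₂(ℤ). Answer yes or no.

D₁ = -132, D₂ = -132
f is negative-definite; reduce −f:
−f: reduced (well bottom): (6,6,7) with a≤c, −a<b≤a
flip sign back: reduced form of f is (-6,-6,-7)
g is negative-definite; reduce −g:
−g: flip: (1363,1266,294)→(294,-1266,1363)
−g: translate: b→-90 (≡-1266 mod 588), so (294,-1266,1363)→(294,-90,7)
−g: flip: (294,-90,7)→(7,90,294)
−g: translate: b→6 (≡90 mod 14), so (7,90,294)→(7,6,6)
−g: flip: (7,6,6)→(6,-6,7)
−g: translate: b→6 (≡-6 mod 12), so (6,-6,7)→(6,6,7)
−g: reduced (well bottom): (6,6,7) with a≤c, −a<b≤a
flip sign back: reduced form of g is (-6,-6,-7)
reduced forms (-6, -6, -7) vs (-6, -6, -7) ⇒ equivalent

yes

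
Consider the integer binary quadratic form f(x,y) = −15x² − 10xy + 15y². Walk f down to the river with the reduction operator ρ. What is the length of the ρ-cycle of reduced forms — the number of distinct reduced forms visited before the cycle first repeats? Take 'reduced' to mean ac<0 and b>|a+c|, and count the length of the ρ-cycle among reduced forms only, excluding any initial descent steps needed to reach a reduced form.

D = 1000, ⌊√D⌋ = 31
descent: ρ → (15,10,-15)  [lands on river]
river: ρ → (-15,20,10)
river: ρ → (10,20,-15)
river: ρ → (-15,10,15)
river: ρ → (15,20,-10)
river: ρ → (-10,20,15)
ρ-cycle length = 6 (tail of 1 descent step not counted)

6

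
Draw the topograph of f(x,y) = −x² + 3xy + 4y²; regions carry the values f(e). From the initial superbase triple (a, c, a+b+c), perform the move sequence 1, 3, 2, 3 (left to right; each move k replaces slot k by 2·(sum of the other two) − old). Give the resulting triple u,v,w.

start (-1,4,6) = (f(1,0),f(0,1),f(1,1))
replace slot 1: 2·(4+6) − (-1) = 21 → (21,4,6)
replace slot 3: 2·(21+4) − 6 = 44 → (21,4,44)
replace slot 2: 2·(21+44) − 4 = 126 → (21,126,44)
replace slot 3: 2·(21+126) − 44 = 250 → (21,126,250)

21,126,250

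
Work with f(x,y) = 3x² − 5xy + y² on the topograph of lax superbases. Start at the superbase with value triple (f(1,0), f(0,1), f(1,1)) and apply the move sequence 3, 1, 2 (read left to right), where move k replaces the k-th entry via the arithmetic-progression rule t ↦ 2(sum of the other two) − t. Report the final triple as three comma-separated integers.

start (3,1,-1) = (f(1,0),f(0,1),f(1,1))
replace slot 3: 2·(3+1) − (-1) = 9 → (3,1,9)
replace slot 1: 2·(1+9) − 3 = 17 → (17,1,9)
replace slot 2: 2·(17+9) − 1 = 51 → (17,51,9)

17,51,9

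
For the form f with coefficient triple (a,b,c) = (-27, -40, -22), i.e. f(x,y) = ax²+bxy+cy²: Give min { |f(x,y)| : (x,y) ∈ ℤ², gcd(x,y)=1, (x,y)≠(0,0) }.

translate: b→-14 (≡40 mod 54), so (27,40,22)→(27,-14,9)
flip: (27,-14,9)→(9,14,27)
translate: b→-4 (≡14 mod 18), so (9,14,27)→(9,-4,22)
reduced (well bottom): (9,-4,22) with a≤c, −a<b≤a
well minimum |f| = |-9| = 9 (negative-definite)

9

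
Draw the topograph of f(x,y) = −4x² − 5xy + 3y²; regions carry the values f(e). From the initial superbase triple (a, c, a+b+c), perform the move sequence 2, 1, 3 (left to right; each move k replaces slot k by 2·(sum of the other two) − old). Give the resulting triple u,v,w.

start (-4,3,-6) = (f(1,0),f(0,1),f(1,1))
replace slot 2: 2·((-4)+(-6)) − 3 = -23 → (-4,-23,-6)
replace slot 1: 2·((-23)+(-6)) − (-4) = -54 → (-54,-23,-6)
replace slot 3: 2·((-54)+(-23)) − (-6) = -148 → (-54,-23,-148)

-54,-23,-148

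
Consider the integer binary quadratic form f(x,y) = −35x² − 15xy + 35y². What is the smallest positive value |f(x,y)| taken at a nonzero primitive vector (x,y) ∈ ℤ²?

descent: ρ → (35,15,-35)  [lands on river]
river: ρ → (-35,55,15)
river: ρ → (15,65,-15)
river: ρ → (-15,55,35)
closes: descent 1, river 4
min |a| on river = 15

15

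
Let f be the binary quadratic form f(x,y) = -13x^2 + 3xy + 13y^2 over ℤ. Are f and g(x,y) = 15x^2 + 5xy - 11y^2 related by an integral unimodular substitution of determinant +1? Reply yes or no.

D₁ = 685, D₂ = 685
river cycle of f (length 10): (13, 23, -3), (-3, 25, 5), (5, 25, -3), (-3, 23, 13), (13, 3, -13), (-13, 23, 3), (3, 25, -5), (-5, 25, 3), (3, 23, -13), (-13, 3, 13)
river cycle of g (length 14): (-11, 17, 9), (9, 19, -9), (-9, 17, 11), (11, 5, -15), (-15, 25, 1), (1, 25, -15), (-15, 5, 11), (11, 17, -9), (-9, 19, 9), (9, 17, -11), … (4 more)
cycles differ ⇒ inequivalent

no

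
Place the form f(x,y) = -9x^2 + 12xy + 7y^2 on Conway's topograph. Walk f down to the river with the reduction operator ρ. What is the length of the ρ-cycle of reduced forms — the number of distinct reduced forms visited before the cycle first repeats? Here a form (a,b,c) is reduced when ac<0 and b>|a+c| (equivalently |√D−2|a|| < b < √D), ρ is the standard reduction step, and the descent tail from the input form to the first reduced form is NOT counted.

D = 396, ⌊√D⌋ = 19
river: ρ → (7,16,-5)
river: ρ → (-5,14,10)
river: ρ → (10,6,-9)
river: ρ → (-9,12,7)
ρ-cycle length = 4 (tail of 0 descent steps not counted)

4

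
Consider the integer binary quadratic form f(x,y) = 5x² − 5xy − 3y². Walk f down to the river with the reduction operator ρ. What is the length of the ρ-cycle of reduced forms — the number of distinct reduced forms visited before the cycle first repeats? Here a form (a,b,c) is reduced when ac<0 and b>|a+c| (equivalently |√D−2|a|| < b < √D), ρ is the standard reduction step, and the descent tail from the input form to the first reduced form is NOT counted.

D = 85, ⌊√D⌋ = 9
descent: ρ → (-3,5,5)  [lands on river]
river: ρ → (5,5,-3)
river: ρ → (-3,7,3)
river: ρ → (3,5,-5)
river: ρ → (-5,5,3)
river: ρ → (3,7,-3)
ρ-cycle length = 6 (tail of 1 descent step not counted)

6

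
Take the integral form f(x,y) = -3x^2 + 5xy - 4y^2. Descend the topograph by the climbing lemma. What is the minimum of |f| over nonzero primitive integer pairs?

translate: b→1 (≡-5 mod 6), so (3,-5,4)→(3,1,2)
flip: (3,1,2)→(2,-1,3)
reduced (well bottom): (2,-1,3) with a≤c, −a<b≤a
well minimum |f| = |-2| = 2 (negative-definite)

2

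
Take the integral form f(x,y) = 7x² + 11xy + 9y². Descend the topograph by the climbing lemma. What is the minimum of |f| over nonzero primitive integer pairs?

translate: b→-3 (≡11 mod 14), so (7,11,9)→(7,-3,5)
flip: (7,-3,5)→(5,3,7)
reduced (well bottom): (5,3,7) with a≤c, −a<b≤a
well minimum = a = 5

5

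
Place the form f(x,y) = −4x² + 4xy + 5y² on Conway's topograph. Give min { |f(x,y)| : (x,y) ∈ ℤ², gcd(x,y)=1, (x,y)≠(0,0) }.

river: ρ → (5,6,-3)
river: ρ → (-3,6,5)
river: ρ → (5,4,-4)
river: ρ → (-4,4,5)
closes: descent 0, river 4
min |a| on river = 3

3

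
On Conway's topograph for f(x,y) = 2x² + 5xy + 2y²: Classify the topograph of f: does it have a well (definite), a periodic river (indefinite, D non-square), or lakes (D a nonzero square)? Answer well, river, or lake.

D = b²−4ac = 5² − 4·2·2 = 9
D = 3² is a perfect square ⇒ form factors over ℤ ⇒ lakes

lake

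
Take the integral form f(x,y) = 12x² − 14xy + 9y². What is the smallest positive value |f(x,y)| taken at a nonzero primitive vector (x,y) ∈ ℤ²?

translate: b→10 (≡-14 mod 24), so (12,-14,9)→(12,10,7)
flip: (12,10,7)→(7,-10,12)
translate: b→4 (≡-10 mod 14), so (7,-10,12)→(7,4,9)
reduced (well bottom): (7,4,9) with a≤c, −a<b≤a
well minimum = a = 7

7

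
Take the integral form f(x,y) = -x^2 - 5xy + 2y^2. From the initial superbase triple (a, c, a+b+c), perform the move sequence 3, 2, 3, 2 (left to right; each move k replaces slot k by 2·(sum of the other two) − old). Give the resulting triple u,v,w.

start (-1,2,-4) = (f(1,0),f(0,1),f(1,1))
replace slot 3: 2·((-1)+2) − (-4) = 6 → (-1,2,6)
replace slot 2: 2·((-1)+6) − 2 = 8 → (-1,8,6)
replace slot 3: 2·((-1)+8) − 6 = 8 → (-1,8,8)
replace slot 2: 2·((-1)+8) − 8 = 6 → (-1,6,8)

-1,6,8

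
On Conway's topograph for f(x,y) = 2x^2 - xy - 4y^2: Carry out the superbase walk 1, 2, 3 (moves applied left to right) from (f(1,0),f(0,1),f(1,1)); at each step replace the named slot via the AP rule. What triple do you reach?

start (2,-4,-3) = (f(1,0),f(0,1),f(1,1))
replace slot 1: 2·((-4)+(-3)) − 2 = -16 → (-16,-4,-3)
replace slot 2: 2·((-16)+(-3)) − (-4) = -34 → (-16,-34,-3)
replace slot 3: 2·((-16)+(-34)) − (-3) = -97 → (-16,-34,-97)

-16,-34,-97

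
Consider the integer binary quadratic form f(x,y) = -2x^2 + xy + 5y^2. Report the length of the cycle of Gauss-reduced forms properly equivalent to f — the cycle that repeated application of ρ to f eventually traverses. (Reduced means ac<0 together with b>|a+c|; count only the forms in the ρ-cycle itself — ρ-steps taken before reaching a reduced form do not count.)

D = 41, ⌊√D⌋ = 6
descent: ρ → (5,-1,-2)
descent: ρ → (-2,5,2)  [lands on river]
river: ρ → (2,3,-4)
river: ρ → (-4,5,1)
river: ρ → (1,5,-4)
river: ρ → (-4,3,2)
river: ρ → (2,5,-2)
river: ρ → (-2,3,4)
river: ρ → (4,5,-1)
river: ρ → (-1,5,4)
river: ρ → (4,3,-2)
ρ-cycle length = 10 (tail of 2 descent steps not counted)

10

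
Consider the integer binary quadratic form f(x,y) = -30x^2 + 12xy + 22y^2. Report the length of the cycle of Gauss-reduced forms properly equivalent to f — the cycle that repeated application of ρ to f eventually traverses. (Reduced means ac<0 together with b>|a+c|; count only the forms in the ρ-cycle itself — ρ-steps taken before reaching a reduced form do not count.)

D = 2784, ⌊√D⌋ = 52
river: ρ → (22,32,-20)
river: ρ → (-20,48,6)
river: ρ → (6,48,-20)
river: ρ → (-20,32,22)
river: ρ → (22,12,-30)
river: ρ → (-30,48,4)
river: ρ → (4,48,-30)
river: ρ → (-30,12,22)
ρ-cycle length = 8 (tail of 0 descent steps not counted)

8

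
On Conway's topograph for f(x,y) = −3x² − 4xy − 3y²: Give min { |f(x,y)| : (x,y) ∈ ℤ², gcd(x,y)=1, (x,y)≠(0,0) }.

translate: b→-2 (≡4 mod 6), so (3,4,3)→(3,-2,2)
flip: (3,-2,2)→(2,2,3)
reduced (well bottom): (2,2,3) with a≤c, −a<b≤a
well minimum |f| = |-2| = 2 (negative-definite)

2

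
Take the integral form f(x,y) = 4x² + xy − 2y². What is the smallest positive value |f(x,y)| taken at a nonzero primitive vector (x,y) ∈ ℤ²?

descent: ρ → (-2,3,3)  [lands on river]
river: ρ → (3,3,-2)
river: ρ → (-2,5,1)
river: ρ → (1,5,-2)
closes: descent 1, river 4
min |a| on river = 1

1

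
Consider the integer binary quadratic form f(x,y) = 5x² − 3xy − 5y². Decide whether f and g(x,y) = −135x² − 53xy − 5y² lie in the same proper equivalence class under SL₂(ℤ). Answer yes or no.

D₁ = 109, D₂ = 109
river cycle of f (length 14): (-5, 3, 5), (5, 7, -3), (-3, 5, 7), (7, 9, -1), (-1, 9, 7), (7, 5, -3), (-3, 7, 5), (5, 3, -5), (-5, 7, 3), (3, 5, -7), … (4 more)
river cycle of g (length 14): (-5, 3, 5), (5, 7, -3), (-3, 5, 7), (7, 9, -1), (-1, 9, 7), (7, 5, -3), (-3, 7, 5), (5, 3, -5), (-5, 7, 3), (3, 5, -7), … (4 more)
cycles coincide ⇒ equivalent

yes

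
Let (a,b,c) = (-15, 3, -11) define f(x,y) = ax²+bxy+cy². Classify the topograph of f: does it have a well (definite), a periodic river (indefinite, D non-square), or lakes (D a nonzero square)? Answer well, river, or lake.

D = b²−4ac = 3² − 4·(-15)·(-11) = -651
D < 0 ⇒ definite ⇒ every region one sign ⇒ single well

well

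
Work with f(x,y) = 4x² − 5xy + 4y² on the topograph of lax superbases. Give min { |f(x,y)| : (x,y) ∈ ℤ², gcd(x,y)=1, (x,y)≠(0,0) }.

translate: b→3 (≡-5 mod 8), so (4,-5,4)→(4,3,3)
flip: (4,3,3)→(3,-3,4)
translate: b→3 (≡-3 mod 6), so (3,-3,4)→(3,3,4)
reduced (well bottom): (3,3,4) with a≤c, −a<b≤a
well minimum = a = 3

3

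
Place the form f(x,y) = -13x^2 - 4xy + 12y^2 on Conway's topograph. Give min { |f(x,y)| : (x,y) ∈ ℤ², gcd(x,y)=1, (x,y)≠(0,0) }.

descent: ρ → (12,4,-13)  [lands on river]
river: ρ → (-13,22,3)
river: ρ → (3,20,-20)
river: ρ → (-20,20,3)
river: ρ → (3,22,-13)
river: ρ → (-13,4,12)
river: ρ → (12,20,-5)
river: ρ → (-5,20,12)
closes: descent 1, river 8
min |a| on river = 3

3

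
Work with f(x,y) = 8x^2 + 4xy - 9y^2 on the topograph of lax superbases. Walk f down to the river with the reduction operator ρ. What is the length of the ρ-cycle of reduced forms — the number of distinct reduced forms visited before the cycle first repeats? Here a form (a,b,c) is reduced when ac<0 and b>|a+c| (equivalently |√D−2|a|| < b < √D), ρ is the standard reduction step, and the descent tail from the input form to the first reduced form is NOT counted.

D = 304, ⌊√D⌋ = 17
river: ρ → (-9,14,3)
river: ρ → (3,16,-4)
river: ρ → (-4,16,3)
river: ρ → (3,14,-9)
river: ρ → (-9,4,8)
river: ρ → (8,12,-5)
river: ρ → (-5,8,12)
river: ρ → (12,16,-1)
river: ρ → (-1,16,12)
river: ρ → (12,8,-5)
river: ρ → (-5,12,8)
river: ρ → (8,4,-9)
ρ-cycle length = 12 (tail of 0 descent steps not counted)

12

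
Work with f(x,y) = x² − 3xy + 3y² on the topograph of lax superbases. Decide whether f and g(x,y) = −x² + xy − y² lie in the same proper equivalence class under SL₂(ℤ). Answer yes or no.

D₁ = -3, D₂ = -3
f: translate: b→1 (≡-3 mod 2), so (1,-3,3)→(1,1,1)
f: reduced (well bottom): (1,1,1) with a≤c, −a<b≤a
g is negative-definite; reduce −g:
−g: translate: b→1 (≡-1 mod 2), so (1,-1,1)→(1,1,1)
−g: reduced (well bottom): (1,1,1) with a≤c, −a<b≤a
flip sign back: reduced form of g is (-1,-1,-1)
reduced forms (1, 1, 1) vs (-1, -1, -1) ⇒ inequivalent

no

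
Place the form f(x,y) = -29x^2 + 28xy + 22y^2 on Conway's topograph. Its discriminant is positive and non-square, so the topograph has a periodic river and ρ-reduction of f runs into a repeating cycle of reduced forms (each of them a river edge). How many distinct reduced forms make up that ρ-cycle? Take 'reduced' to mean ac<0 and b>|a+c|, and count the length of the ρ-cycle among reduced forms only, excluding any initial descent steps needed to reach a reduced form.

D = 3336, ⌊√D⌋ = 57
river: ρ → (22,16,-35)
river: ρ → (-35,54,3)
river: ρ → (3,54,-35)
river: ρ → (-35,16,22)
river: ρ → (22,28,-29)
river: ρ → (-29,30,21)
river: ρ → (21,54,-5)
river: ρ → (-5,56,10)
river: ρ → (10,44,-35)
river: ρ → (-35,26,19)
river: ρ → (19,50,-11)
river: ρ → (-11,38,43)
river: ρ → (43,48,-6)
river: ρ → (-6,48,43)
river: ρ → (43,38,-11)
river: ρ → (-11,50,19)
river: ρ → (19,26,-35)
river: ρ → (-35,44,10)
river: ρ → (10,56,-5)
river: ρ → (-5,54,21)
river: ρ → (21,30,-29)
river: ρ → (-29,28,22)
ρ-cycle length = 22 (tail of 0 descent steps not counted)

22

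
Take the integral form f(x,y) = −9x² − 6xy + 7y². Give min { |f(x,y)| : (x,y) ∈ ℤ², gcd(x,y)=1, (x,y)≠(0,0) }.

descent: ρ → (7,6,-9)  [lands on river]
river: ρ → (-9,12,4)
river: ρ → (4,12,-9)
river: ρ → (-9,6,7)
river: ρ → (7,8,-8)
river: ρ → (-8,8,7)
closes: descent 1, river 6
min |a| on river = 4

4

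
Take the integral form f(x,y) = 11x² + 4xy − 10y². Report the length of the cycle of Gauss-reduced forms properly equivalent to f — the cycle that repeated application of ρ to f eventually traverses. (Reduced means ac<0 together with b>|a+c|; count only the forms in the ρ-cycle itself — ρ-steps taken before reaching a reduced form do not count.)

D = 456, ⌊√D⌋ = 21
river: ρ → (-10,16,5)
river: ρ → (5,14,-13)
river: ρ → (-13,12,6)
river: ρ → (6,12,-13)
river: ρ → (-13,14,5)
river: ρ → (5,16,-10)
river: ρ → (-10,4,11)
river: ρ → (11,18,-3)
river: ρ → (-3,18,11)
river: ρ → (11,4,-10)
ρ-cycle length = 10 (tail of 0 descent steps not counted)

10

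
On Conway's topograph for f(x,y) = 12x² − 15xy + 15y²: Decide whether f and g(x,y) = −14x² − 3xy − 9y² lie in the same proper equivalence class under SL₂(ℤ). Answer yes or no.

D₁ = -495, D₂ = -495
f: translate: b→9 (≡-15 mod 24), so (12,-15,15)→(12,9,12)
f: reduced (well bottom): (12,9,12) with a≤c, −a<b≤a
g is negative-definite; reduce −g:
−g: flip: (14,3,9)→(9,-3,14)
−g: reduced (well bottom): (9,-3,14) with a≤c, −a<b≤a
flip sign back: reduced form of g is (-9,3,-14)
reduced forms (12, 9, 12) vs (-9, 3, -14) ⇒ inequivalent

no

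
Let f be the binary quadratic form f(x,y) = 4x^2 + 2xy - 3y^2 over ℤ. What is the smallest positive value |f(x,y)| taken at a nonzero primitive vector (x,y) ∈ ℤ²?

river: ρ → (-3,4,3)
river: ρ → (3,2,-4)
river: ρ → (-4,6,1)
river: ρ → (1,6,-4)
river: ρ → (-4,2,3)
river: ρ → (3,4,-3)
river: ρ → (-3,2,4)
river: ρ → (4,6,-1)
river: ρ → (-1,6,4)
river: ρ → (4,2,-3)
closes: descent 0, river 10
min |a| on river = 1

1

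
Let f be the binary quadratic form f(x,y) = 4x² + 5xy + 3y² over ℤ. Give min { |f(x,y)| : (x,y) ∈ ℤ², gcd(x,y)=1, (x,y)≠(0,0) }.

translate: b→-3 (≡5 mod 8), so (4,5,3)→(4,-3,2)
flip: (4,-3,2)→(2,3,4)
translate: b→-1 (≡3 mod 4), so (2,3,4)→(2,-1,3)
reduced (well bottom): (2,-1,3) with a≤c, −a<b≤a
well minimum = a = 2

2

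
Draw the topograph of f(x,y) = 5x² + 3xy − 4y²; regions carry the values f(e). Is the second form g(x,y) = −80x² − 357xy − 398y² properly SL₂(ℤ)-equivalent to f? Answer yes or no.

D₁ = 89, D₂ = 89
river cycle of f (length 14): (-4, 5, 4), (4, 3, -5), (-5, 7, 2), (2, 9, -1), (-1, 9, 2), (2, 7, -5), (-5, 3, 4), (4, 5, -4), (-4, 3, 5), (5, 7, -2), … (4 more)
river cycle of g (length 14): (-4, 5, 4), (4, 3, -5), (-5, 7, 2), (2, 9, -1), (-1, 9, 2), (2, 7, -5), (-5, 3, 4), (4, 5, -4), (-4, 3, 5), (5, 7, -2), … (4 more)
cycles coincide ⇒ equivalent

yes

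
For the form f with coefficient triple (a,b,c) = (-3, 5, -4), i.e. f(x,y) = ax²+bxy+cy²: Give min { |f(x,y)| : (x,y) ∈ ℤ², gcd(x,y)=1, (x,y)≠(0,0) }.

translate: b→1 (≡-5 mod 6), so (3,-5,4)→(3,1,2)
flip: (3,1,2)→(2,-1,3)
reduced (well bottom): (2,-1,3) with a≤c, −a<b≤a
well minimum |f| = |-2| = 2 (negative-definite)

2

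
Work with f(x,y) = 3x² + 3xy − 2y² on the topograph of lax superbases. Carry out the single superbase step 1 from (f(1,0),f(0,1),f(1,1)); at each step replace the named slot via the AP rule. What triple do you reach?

start (3,-2,4) = (f(1,0),f(0,1),f(1,1))
replace slot 1: 2·((-2)+4) − 3 = 1 → (1,-2,4)

1,-2,4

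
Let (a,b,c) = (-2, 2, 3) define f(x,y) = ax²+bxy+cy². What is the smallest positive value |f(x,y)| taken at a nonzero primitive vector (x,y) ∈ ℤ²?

river: ρ → (3,4,-1)
river: ρ → (-1,4,3)
river: ρ → (3,2,-2)
river: ρ → (-2,2,3)
closes: descent 0, river 4
min |a| on river = 1

1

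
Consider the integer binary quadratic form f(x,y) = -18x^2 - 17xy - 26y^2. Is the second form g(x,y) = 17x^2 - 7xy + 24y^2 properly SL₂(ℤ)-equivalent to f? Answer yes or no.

D₁ = -1583, D₂ = -1583
f is negative-definite; reduce −f:
−f: reduced (well bottom): (18,17,26) with a≤c, −a<b≤a
flip sign back: reduced form of f is (-18,-17,-26)
g: reduced (well bottom): (17,-7,24) with a≤c, −a<b≤a
reduced forms (-18, -17, -26) vs (17, -7, 24) ⇒ inequivalent

no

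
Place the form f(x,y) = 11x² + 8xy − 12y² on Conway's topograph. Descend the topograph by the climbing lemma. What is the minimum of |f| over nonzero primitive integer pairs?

river: ρ → (-12,16,7)
river: ρ → (7,12,-16)
river: ρ → (-16,20,3)
river: ρ → (3,22,-9)
river: ρ → (-9,14,11)
river: ρ → (11,8,-12)
closes: descent 0, river 6
min |a| on river = 3

3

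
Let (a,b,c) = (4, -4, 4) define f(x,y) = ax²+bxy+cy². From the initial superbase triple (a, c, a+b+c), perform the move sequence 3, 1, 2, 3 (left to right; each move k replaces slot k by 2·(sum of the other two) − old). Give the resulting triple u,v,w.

start (4,4,4) = (f(1,0),f(0,1),f(1,1))
replace slot 3: 2·(4+4) − 4 = 12 → (4,4,12)
replace slot 1: 2·(4+12) − 4 = 28 → (28,4,12)
replace slot 2: 2·(28+12) − 4 = 76 → (28,76,12)
replace slot 3: 2·(28+76) − 12 = 196 → (28,76,196)

28,76,196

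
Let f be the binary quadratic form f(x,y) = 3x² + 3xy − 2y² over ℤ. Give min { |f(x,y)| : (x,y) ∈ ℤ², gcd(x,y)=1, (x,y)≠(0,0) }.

river: ρ → (-2,5,1)
river: ρ → (1,5,-2)
river: ρ → (-2,3,3)
river: ρ → (3,3,-2)
closes: descent 0, river 4
min |a| on river = 1

1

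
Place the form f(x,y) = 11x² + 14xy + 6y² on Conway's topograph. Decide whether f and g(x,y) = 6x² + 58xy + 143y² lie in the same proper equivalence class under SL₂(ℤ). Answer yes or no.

D₁ = -68, D₂ = -68
f: translate: b→-8 (≡14 mod 22), so (11,14,6)→(11,-8,3)
f: flip: (11,-8,3)→(3,8,11)
f: translate: b→2 (≡8 mod 6), so (3,8,11)→(3,2,6)
f: reduced (well bottom): (3,2,6) with a≤c, −a<b≤a
g: translate: b→-2 (≡58 mod 12), so (6,58,143)→(6,-2,3)
g: flip: (6,-2,3)→(3,2,6)
g: reduced (well bottom): (3,2,6) with a≤c, −a<b≤a
reduced forms (3, 2, 6) vs (3, 2, 6) ⇒ equivalent

yes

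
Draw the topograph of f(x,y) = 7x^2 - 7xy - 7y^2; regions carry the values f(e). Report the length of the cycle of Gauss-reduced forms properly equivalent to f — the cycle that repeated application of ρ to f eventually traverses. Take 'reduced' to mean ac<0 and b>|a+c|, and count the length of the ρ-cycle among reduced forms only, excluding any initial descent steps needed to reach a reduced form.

D = 245, ⌊√D⌋ = 15
descent: ρ → (-7,7,7)  [lands on river]
river: ρ → (7,7,-7)
ρ-cycle length = 2 (tail of 1 descent step not counted)

2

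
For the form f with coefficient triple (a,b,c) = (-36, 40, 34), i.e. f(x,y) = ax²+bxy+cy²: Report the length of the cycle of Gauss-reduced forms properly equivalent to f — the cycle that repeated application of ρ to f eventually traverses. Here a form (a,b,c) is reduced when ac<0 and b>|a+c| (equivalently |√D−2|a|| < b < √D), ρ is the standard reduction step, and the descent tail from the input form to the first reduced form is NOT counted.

D = 6496, ⌊√D⌋ = 80
river: ρ → (34,28,-42)
river: ρ → (-42,56,20)
river: ρ → (20,64,-30)
river: ρ → (-30,56,28)
river: ρ → (28,56,-30)
river: ρ → (-30,64,20)
river: ρ → (20,56,-42)
river: ρ → (-42,28,34)
river: ρ → (34,40,-36)
river: ρ → (-36,32,38)
river: ρ → (38,44,-30)
river: ρ → (-30,76,6)
river: ρ → (6,80,-4)
river: ρ → (-4,80,6)
river: ρ → (6,76,-30)
river: ρ → (-30,44,38)
river: ρ → (38,32,-36)
river: ρ → (-36,40,34)
ρ-cycle length = 18 (tail of 0 descent steps not counted)

18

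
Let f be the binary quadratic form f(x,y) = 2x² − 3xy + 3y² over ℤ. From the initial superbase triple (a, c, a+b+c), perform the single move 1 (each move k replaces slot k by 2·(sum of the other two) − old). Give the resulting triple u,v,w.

start (2,3,2) = (f(1,0),f(0,1),f(1,1))
replace slot 1: 2·(3+2) − 2 = 8 → (8,3,2)

8,3,2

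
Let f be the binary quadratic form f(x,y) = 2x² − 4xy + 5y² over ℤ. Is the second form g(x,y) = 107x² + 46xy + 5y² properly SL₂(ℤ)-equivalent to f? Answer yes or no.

D₁ = -24, D₂ = -24
f: translate: b→0 (≡-4 mod 4), so (2,-4,5)→(2,0,3)
f: reduced (well bottom): (2,0,3) with a≤c, −a<b≤a
g: flip: (107,46,5)→(5,-46,107)
g: translate: b→4 (≡-46 mod 10), so (5,-46,107)→(5,4,2)
g: flip: (5,4,2)→(2,-4,5)
g: translate: b→0 (≡-4 mod 4), so (2,-4,5)→(2,0,3)
g: reduced (well bottom): (2,0,3) with a≤c, −a<b≤a
reduced forms (2, 0, 3) vs (2, 0, 3) ⇒ equivalent

yes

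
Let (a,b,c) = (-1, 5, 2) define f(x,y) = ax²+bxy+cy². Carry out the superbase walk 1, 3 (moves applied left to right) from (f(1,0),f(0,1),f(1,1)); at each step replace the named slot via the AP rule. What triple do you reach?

start (-1,2,6) = (f(1,0),f(0,1),f(1,1))
replace slot 1: 2·(2+6) − (-1) = 17 → (17,2,6)
replace slot 3: 2·(17+2) − 6 = 32 → (17,2,32)

17,2,32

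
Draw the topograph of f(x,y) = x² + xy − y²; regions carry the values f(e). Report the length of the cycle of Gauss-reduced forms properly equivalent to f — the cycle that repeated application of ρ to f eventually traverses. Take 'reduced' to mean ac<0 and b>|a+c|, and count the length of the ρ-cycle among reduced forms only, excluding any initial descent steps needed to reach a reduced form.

D = 5, ⌊√D⌋ = 2
river: ρ → (-1,1,1)
river: ρ → (1,1,-1)
ρ-cycle length = 2 (tail of 0 descent steps not counted)

2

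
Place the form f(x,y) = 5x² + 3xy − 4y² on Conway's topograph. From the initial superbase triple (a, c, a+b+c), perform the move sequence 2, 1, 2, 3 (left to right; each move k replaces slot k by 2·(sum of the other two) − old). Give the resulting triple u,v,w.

start (5,-4,4) = (f(1,0),f(0,1),f(1,1))
replace slot 2: 2·(5+4) − (-4) = 22 → (5,22,4)
replace slot 1: 2·(22+4) − 5 = 47 → (47,22,4)
replace slot 2: 2·(47+4) − 22 = 80 → (47,80,4)
replace slot 3: 2·(47+80) − 4 = 250 → (47,80,250)

47,80,250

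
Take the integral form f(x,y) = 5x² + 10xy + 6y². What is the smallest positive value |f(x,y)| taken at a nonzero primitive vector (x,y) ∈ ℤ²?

translate: b→0 (≡10 mod 10), so (5,10,6)→(5,0,1)
flip: (5,0,1)→(1,0,5)
reduced (well bottom): (1,0,5) with a≤c, −a<b≤a
well minimum = a = 1

1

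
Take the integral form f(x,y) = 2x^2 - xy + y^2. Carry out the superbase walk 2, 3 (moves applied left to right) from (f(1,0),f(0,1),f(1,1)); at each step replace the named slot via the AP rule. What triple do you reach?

start (2,1,2) = (f(1,0),f(0,1),f(1,1))
replace slot 2: 2·(2+2) − 1 = 7 → (2,7,2)
replace slot 3: 2·(2+7) − 2 = 16 → (2,7,16)

2,7,16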